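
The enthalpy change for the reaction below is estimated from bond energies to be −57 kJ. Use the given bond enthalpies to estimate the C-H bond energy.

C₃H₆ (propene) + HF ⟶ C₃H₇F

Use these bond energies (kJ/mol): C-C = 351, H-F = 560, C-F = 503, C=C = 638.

Let D be the C-H bond energy.
Σ(broken) = 1×351 + 6×D + 1×638 + 1×560 = 1549 + 6D
Σ(formed) = 2×351 + 1×503 + 7×D = 1205 + 7D
ΔH = Σ(broken) − Σ(formed) = (1549 + 6D) − (1205 + 7D) = +344 − D
Setting this equal to −57 kJ gives D = 401 kJ/mol.

D(C-H) ≈ 401 kJ/mol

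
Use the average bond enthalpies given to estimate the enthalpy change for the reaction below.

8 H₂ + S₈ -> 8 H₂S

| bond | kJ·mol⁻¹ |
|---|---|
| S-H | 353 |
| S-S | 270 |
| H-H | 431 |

ΔH ≈ −40 kJ

Bonds broken (reactants):
  H-H: 8 × 431 = 3448
  S-S: 8 × 270 = 2160
  Σ(broken) = 5608 kJ
Bonds formed (products):
  S-H: 16 × 353 = 5648
  Σ(formed) = 5648 kJ
ΔH = Σ(broken) − Σ(formed) = 5608 − 5648 = −40 kJ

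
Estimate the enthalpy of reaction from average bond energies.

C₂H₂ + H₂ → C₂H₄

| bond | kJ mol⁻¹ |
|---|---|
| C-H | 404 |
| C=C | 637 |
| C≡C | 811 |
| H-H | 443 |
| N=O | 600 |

Bonds broken (reactants):
  C≡C: 1 × 811 = 811
  C-H: 2 × 404 = 808
  H-H: 1 × 443 = 443
  Σ(broken) = 2062 kJ
Bonds formed (products):
  C-H: 4 × 404 = 1616
  C=C: 1 × 637 = 637
  Σ(formed) = 2253 kJ
ΔH = Σ(broken) − Σ(formed) = 2062 − 2253 = −191 kJ

ΔH ≈ −191 kJ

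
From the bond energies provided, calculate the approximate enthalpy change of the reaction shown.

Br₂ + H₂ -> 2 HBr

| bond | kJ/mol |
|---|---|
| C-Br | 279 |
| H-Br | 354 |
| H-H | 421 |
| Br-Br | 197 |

ΔH ≈ −90 kJ

Bonds broken (reactants):
  Br-Br: 1 × 197 = 197
  H-H: 1 × 421 = 421
  Σ(broken) = 618 kJ
Bonds formed (products):
  H-Br: 2 × 354 = 708
  Σ(formed) = 708 kJ
ΔH = Σ(broken) − Σ(formed) = 618 − 708 = −90 kJ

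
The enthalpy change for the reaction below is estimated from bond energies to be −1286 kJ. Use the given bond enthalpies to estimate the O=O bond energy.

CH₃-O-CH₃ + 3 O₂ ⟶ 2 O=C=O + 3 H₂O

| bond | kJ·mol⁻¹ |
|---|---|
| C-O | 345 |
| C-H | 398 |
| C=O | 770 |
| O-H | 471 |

Let D be the O=O bond energy.
Σ(broken) = 6×398 + 2×345 + 3×D = 3078 + 3D
Σ(formed) = 4×770 + 6×471 = 5906
ΔH = Σ(broken) − Σ(formed) = (3078 + 3D) − (5906) = −2828 + 3D
Setting this equal to −1286 kJ gives 3D = 1542, so D = 514 kJ/mol.

D(O=O) ≈ 514 kJ/mol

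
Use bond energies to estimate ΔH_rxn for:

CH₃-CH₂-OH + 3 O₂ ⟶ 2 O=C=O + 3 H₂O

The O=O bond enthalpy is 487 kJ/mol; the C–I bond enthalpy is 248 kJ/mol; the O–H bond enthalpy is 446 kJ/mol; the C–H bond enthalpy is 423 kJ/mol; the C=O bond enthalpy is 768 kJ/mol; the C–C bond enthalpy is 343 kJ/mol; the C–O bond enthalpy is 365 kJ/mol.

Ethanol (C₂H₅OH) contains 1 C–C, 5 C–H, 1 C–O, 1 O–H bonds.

Bonds broken (reactants):
  C–C: 1 × 343 = 343
  C–H: 5 × 423 = 2115
  C–O: 1 × 365 = 365
  O–H: 1 × 446 = 446
  O=O: 3 × 487 = 1461
  Σ(broken) = 4730 kJ
Bonds formed (products):
  C=O: 4 × 768 = 3072
  O–H: 6 × 446 = 2676
  Σ(formed) = 5748 kJ
ΔH = Σ(broken) − Σ(formed) = 4730 − 5748 = −1018 kJ

ΔH ≈ −1018 kJ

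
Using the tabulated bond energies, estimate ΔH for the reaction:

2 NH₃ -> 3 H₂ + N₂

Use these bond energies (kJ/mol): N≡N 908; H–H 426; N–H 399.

ΔH ≈ +208 kJ

Bonds broken (reactants):
  N–H: 6 × 399 = 2394
  Σ(broken) = 2394 kJ
Bonds formed (products):
  H–H: 3 × 426 = 1278
  N≡N: 1 × 908 = 908
  Σ(formed) = 2186 kJ
ΔH = Σ(broken) − Σ(formed) = 2394 − 2186 = +208 kJ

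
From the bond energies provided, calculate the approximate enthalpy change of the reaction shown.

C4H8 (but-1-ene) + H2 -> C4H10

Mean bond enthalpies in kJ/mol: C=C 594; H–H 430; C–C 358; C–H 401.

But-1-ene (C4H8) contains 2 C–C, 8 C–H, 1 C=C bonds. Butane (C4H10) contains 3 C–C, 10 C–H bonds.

Bonds broken (reactants):
  C–C: 2 × 358 = 716
  C–H: 8 × 401 = 3208
  C=C: 1 × 594 = 594
  H–H: 1 × 430 = 430
  Σ(broken) = 4948 kJ
Bonds formed (products):
  C–C: 3 × 358 = 1074
  C–H: 10 × 401 = 4010
  Σ(formed) = 5084 kJ
ΔH = Σ(broken) − Σ(formed) = 4948 − 5084 = −136 kJ

ΔH ≈ −136 kJ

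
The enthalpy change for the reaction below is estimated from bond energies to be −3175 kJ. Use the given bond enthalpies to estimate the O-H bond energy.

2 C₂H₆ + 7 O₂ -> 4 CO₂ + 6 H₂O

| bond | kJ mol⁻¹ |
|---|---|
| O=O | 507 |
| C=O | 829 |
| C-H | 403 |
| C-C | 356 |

Let D be the O-H bond energy.
Σ(broken) = 2×356 + 12×403 + 7×507 = 9097
Σ(formed) = 8×829 + 12×D = 6632 + 12D
ΔH = Σ(broken) − Σ(formed) = (9097) − (6632 + 12D) = +2465 − 12D
Setting this equal to −3175 kJ gives 12D = 5640, so D = 470 kJ/mol.

D(O-H) ≈ 470 kJ/mol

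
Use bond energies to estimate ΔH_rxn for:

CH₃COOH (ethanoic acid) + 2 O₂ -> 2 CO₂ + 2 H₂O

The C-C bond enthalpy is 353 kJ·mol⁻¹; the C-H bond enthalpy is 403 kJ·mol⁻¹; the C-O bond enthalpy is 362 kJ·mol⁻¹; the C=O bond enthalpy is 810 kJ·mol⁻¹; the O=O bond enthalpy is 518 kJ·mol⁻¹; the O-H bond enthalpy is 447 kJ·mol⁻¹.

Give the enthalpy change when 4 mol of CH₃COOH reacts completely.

ΔH = −3244 kJ

Bonds broken (reactants):
  C-C: 1 × 353 = 353
  C-H: 3 × 403 = 1209
  C-O: 1 × 362 = 362
  C=O: 1 × 810 = 810
  O-H: 1 × 447 = 447
  O=O: 2 × 518 = 1036
  Σ(broken) = 4217 kJ
Bonds formed (products):
  C=O: 4 × 810 = 3240
  O-H: 4 × 447 = 1788
  Σ(formed) = 5028 kJ
ΔH = Σ(broken) − Σ(formed) = 4217 − 5028 = −811 kJ
For 4× the reaction as written: 4 × (−811) = −3244 kJ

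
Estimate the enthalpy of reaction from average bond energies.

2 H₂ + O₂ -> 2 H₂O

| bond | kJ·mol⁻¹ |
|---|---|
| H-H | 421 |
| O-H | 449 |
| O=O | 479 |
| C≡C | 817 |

Bonds broken (reactants):
  H-H: 2 × 421 = 842
  O=O: 1 × 479 = 479
  Σ(broken) = 1321 kJ
Bonds formed (products):
  O-H: 4 × 449 = 1796
  Σ(formed) = 1796 kJ
ΔH = Σ(broken) − Σ(formed) = 1321 − 1796 = −475 kJ

ΔH ≈ −475 kJ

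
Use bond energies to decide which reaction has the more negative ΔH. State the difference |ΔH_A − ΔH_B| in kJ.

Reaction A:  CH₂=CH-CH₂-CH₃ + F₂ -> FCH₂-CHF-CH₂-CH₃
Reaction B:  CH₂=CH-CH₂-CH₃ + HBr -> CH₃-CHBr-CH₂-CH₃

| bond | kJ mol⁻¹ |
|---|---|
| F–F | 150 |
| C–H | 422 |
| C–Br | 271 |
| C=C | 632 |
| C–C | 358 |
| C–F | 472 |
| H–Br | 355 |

Reaction A:
  Bonds broken (reactants):
    C–C: 2 × 358 = 716
    C–H: 8 × 422 = 3376
    C=C: 1 × 632 = 632
    F–F: 1 × 150 = 150
    Σ(broken) = 4874 kJ
  Bonds formed (products):
    C–C: 3 × 358 = 1074
    C–F: 2 × 472 = 944
    C–H: 8 × 422 = 3376
    Σ(formed) = 5394 kJ
  ΔH_A = 4874 − 5394 = −520 kJ
Reaction B:
  Bonds broken (reactants):
    C–C: 2 × 358 = 716
    C–H: 8 × 422 = 3376
    C=C: 1 × 632 = 632
    H–Br: 1 × 355 = 355
    Σ(broken) = 5079 kJ
  Bonds formed (products):
    C–Br: 1 × 271 = 271
    C–C: 3 × 358 = 1074
    C–H: 9 × 422 = 3798
    Σ(formed) = 5143 kJ
  ΔH_B = 5079 − 5143 = −64 kJ
ΔH_A − ΔH_B = −456 kJ, so reaction A has the more negative ΔH; |ΔH_A − ΔH_B| = 456 kJ.

Reaction A, by 456 kJ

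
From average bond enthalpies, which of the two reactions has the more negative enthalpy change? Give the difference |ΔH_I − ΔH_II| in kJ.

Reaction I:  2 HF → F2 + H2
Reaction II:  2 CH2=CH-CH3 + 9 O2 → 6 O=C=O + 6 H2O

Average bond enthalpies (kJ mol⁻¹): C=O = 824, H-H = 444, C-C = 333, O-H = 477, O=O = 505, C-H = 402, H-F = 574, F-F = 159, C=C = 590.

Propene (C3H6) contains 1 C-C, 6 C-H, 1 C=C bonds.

Reaction II, by 4942 kJ

Reaction I:
  Bonds broken (reactants):
    H-F: 2 × 574 = 1148
    Σ(broken) = 1148 kJ
  Bonds formed (products):
    F-F: 1 × 159 = 159
    H-H: 1 × 444 = 444
    Σ(formed) = 603 kJ
  ΔH_I = 1148 − 603 = +545 kJ
Reaction II:
  Bonds broken (reactants):
    C-C: 2 × 333 = 666
    C-H: 12 × 402 = 4824
    C=C: 2 × 590 = 1180
    O=O: 9 × 505 = 4545
    Σ(broken) = 11215 kJ
  Bonds formed (products):
    C=O: 12 × 824 = 9888
    O-H: 12 × 477 = 5724
    Σ(formed) = 15612 kJ
  ΔH_II = 11215 − 15612 = −4397 kJ
ΔH_I − ΔH_II = +4942 kJ, so reaction II has the more negative ΔH; |ΔH_I − ΔH_II| = 4942 kJ.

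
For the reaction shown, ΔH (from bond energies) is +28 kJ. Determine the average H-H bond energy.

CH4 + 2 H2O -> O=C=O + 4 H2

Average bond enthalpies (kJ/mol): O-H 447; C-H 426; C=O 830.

D(H-H) ≈ 451 kJ/mol

Let D be the H-H bond energy.
Σ(broken) = 4×426 + 4×447 = 3492
Σ(formed) = 2×830 + 4×D = 1660 + 4D
ΔH = Σ(broken) − Σ(formed) = (3492) − (1660 + 4D) = +1832 − 4D
Setting this equal to +28 kJ gives 4D = 1804, so D = 451 kJ/mol.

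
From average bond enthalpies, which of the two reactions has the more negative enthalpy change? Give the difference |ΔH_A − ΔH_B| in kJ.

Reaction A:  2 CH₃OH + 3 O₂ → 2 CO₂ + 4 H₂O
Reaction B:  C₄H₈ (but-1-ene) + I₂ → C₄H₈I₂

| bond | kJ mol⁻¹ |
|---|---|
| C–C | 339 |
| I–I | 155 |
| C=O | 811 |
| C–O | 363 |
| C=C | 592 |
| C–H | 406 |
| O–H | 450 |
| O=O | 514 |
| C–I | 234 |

Reaction A, by 1180 kJ

Reaction A:
  Bonds broken (reactants):
    C–H: 6 × 406 = 2436
    C–O: 2 × 363 = 726
    O–H: 2 × 450 = 900
    O=O: 3 × 514 = 1542
    Σ(broken) = 5604 kJ
  Bonds formed (products):
    C=O: 4 × 811 = 3244
    O–H: 8 × 450 = 3600
    Σ(formed) = 6844 kJ
  ΔH_A = 5604 − 6844 = −1240 kJ
Reaction B:
  Bonds broken (reactants):
    C–C: 2 × 339 = 678
    C–H: 8 × 406 = 3248
    C=C: 1 × 592 = 592
    I–I: 1 × 155 = 155
    Σ(broken) = 4673 kJ
  Bonds formed (products):
    C–C: 3 × 339 = 1017
    C–H: 8 × 406 = 3248
    C–I: 2 × 234 = 468
    Σ(formed) = 4733 kJ
  ΔH_B = 4673 − 4733 = −60 kJ
ΔH_A − ΔH_B = −1180 kJ, so reaction A has the more negative ΔH; |ΔH_A − ΔH_B| = 1180 kJ.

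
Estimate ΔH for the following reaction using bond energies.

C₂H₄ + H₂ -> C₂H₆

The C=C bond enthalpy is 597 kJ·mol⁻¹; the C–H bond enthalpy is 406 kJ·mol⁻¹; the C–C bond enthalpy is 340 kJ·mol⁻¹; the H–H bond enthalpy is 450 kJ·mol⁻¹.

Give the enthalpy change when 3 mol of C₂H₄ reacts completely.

Bonds broken (reactants):
  C–H: 4 × 406 = 1624
  C=C: 1 × 597 = 597
  H–H: 1 × 450 = 450
  Σ(broken) = 2671 kJ
Bonds formed (products):
  C–C: 1 × 340 = 340
  C–H: 6 × 406 = 2436
  Σ(formed) = 2776 kJ
ΔH = Σ(broken) − Σ(formed) = 2671 − 2776 = −105 kJ
For 3× the reaction as written: 3 × (−105) = −315 kJ

ΔH = −315 kJ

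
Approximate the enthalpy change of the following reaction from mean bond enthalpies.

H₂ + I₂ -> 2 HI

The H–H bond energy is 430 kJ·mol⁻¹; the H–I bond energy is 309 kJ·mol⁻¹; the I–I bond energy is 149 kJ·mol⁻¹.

ΔH ≈ −39 kJ

Bonds broken (reactants):
  H–H: 1 × 430 = 430
  I–I: 1 × 149 = 149
  Σ(broken) = 579 kJ
Bonds formed (products):
  H–I: 2 × 309 = 618
  Σ(formed) = 618 kJ
ΔH = Σ(broken) − Σ(formed) = 579 − 618 = −39 kJ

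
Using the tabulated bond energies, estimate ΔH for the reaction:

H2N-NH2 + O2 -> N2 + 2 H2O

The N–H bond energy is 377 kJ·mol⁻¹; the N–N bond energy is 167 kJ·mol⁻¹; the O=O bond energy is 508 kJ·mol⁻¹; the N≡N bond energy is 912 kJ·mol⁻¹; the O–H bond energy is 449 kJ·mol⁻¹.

Bonds broken (reactants):
  N–H: 4 × 377 = 1508
  N–N: 1 × 167 = 167
  O=O: 1 × 508 = 508
  Σ(broken) = 2183 kJ
Bonds formed (products):
  N≡N: 1 × 912 = 912
  O–H: 4 × 449 = 1796
  Σ(formed) = 2708 kJ
ΔH = Σ(broken) − Σ(formed) = 2183 − 2708 = −525 kJ

ΔH ≈ −525 kJ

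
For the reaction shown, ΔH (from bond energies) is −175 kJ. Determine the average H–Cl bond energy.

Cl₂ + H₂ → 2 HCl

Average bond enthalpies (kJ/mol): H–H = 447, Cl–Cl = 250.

Let D be the H–Cl bond energy.
Σ(broken) = 1×250 + 1×447 = 697
Σ(formed) = 2×D = 2D
ΔH = Σ(broken) − Σ(formed) = (697) − (2D) = +697 − 2D
Setting this equal to −175 kJ gives 2D = 872, so D = 436 kJ/mol.

D(H–Cl) ≈ 436 kJ/mol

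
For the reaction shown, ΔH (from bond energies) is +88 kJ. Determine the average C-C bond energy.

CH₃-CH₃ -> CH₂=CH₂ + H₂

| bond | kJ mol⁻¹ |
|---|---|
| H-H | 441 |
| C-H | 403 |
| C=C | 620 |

Let D be the C-C bond energy.
Σ(broken) = 1×D + 6×403 = 2418 + D
Σ(formed) = 4×403 + 1×620 + 1×441 = 2673
ΔH = Σ(broken) − Σ(formed) = (2418 + D) − (2673) = −255 + D
Setting this equal to +88 kJ gives D = 343 kJ/mol.

D(C-C) ≈ 343 kJ/mol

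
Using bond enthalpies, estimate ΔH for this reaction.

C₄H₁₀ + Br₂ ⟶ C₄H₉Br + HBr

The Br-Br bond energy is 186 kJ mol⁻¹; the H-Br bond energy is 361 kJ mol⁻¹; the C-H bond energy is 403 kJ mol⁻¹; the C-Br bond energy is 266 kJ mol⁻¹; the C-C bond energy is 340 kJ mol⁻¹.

Bonds broken (reactants):
  Br-Br: 1 × 186 = 186
  C-C: 3 × 340 = 1020
  C-H: 10 × 403 = 4030
  Σ(broken) = 5236 kJ
Bonds formed (products):
  C-Br: 1 × 266 = 266
  C-C: 3 × 340 = 1020
  C-H: 9 × 403 = 3627
  H-Br: 1 × 361 = 361
  Σ(formed) = 5274 kJ
ΔH = Σ(broken) − Σ(formed) = 5236 − 5274 = −38 kJ

ΔH ≈ −38 kJ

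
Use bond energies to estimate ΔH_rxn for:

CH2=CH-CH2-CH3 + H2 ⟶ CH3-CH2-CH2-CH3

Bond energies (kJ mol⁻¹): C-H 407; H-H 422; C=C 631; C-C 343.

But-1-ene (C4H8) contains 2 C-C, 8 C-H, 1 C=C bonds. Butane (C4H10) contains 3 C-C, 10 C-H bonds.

Bonds broken (reactants):
  C-C: 2 × 343 = 686
  C-H: 8 × 407 = 3256
  C=C: 1 × 631 = 631
  H-H: 1 × 422 = 422
  Σ(broken) = 4995 kJ
Bonds formed (products):
  C-C: 3 × 343 = 1029
  C-H: 10 × 407 = 4070
  Σ(formed) = 5099 kJ
ΔH = Σ(broken) − Σ(formed) = 4995 − 5099 = −104 kJ

ΔH ≈ −104 kJ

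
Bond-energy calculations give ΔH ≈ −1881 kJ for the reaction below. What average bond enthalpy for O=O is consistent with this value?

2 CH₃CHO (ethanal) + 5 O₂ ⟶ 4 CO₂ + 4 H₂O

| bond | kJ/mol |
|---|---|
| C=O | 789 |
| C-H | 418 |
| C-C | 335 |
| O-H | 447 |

D(O=O) ≈ 483 kJ/mol

Let D be the O=O bond energy.
Σ(broken) = 2×335 + 8×418 + 2×789 + 5×D = 5592 + 5D
Σ(formed) = 8×789 + 8×447 = 9888
ΔH = Σ(broken) − Σ(formed) = (5592 + 5D) − (9888) = −4296 + 5D
Setting this equal to −1881 kJ gives 5D = 2415, so D = 483 kJ/mol.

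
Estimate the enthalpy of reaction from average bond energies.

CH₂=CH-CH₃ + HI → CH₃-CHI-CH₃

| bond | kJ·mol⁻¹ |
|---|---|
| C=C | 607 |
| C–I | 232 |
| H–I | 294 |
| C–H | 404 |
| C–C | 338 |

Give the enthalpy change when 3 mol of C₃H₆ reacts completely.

ΔH = −219 kJ

Bonds broken (reactants):
  C–C: 1 × 338 = 338
  C–H: 6 × 404 = 2424
  C=C: 1 × 607 = 607
  H–I: 1 × 294 = 294
  Σ(broken) = 3663 kJ
Bonds formed (products):
  C–C: 2 × 338 = 676
  C–H: 7 × 404 = 2828
  C–I: 1 × 232 = 232
  Σ(formed) = 3736 kJ
ΔH = Σ(broken) − Σ(formed) = 3663 − 3736 = −73 kJ
For 3× the reaction as written: 3 × (−73) = −219 kJ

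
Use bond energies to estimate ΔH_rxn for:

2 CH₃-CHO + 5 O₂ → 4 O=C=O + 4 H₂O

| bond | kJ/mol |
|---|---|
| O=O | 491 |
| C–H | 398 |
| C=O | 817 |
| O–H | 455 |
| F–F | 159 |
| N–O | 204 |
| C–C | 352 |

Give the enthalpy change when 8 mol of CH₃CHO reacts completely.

Bonds broken (reactants):
  C–C: 2 × 352 = 704
  C–H: 8 × 398 = 3184
  C=O: 2 × 817 = 1634
  O=O: 5 × 491 = 2455
  Σ(broken) = 7977 kJ
Bonds formed (products):
  C=O: 8 × 817 = 6536
  O–H: 8 × 455 = 3640
  Σ(formed) = 10176 kJ
ΔH = Σ(broken) − Σ(formed) = 7977 − 10176 = −2199 kJ
For 4× the reaction as written: 4 × (−2199) = −8796 kJ

ΔH = −8796 kJ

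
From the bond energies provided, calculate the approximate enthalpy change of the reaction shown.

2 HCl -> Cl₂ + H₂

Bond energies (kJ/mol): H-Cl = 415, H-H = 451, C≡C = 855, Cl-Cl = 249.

ΔH ≈ +130 kJ

Bonds broken (reactants):
  H-Cl: 2 × 415 = 830
  Σ(broken) = 830 kJ
Bonds formed (products):
  Cl-Cl: 1 × 249 = 249
  H-H: 1 × 451 = 451
  Σ(formed) = 700 kJ
ΔH = Σ(broken) − Σ(formed) = 830 − 700 = +130 kJ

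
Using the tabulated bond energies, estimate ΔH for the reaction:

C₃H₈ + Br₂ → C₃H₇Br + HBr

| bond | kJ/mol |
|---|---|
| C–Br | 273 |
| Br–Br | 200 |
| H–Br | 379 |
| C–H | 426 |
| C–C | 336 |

Bonds broken (reactants):
  Br–Br: 1 × 200 = 200
  C–C: 2 × 336 = 672
  C–H: 8 × 426 = 3408
  Σ(broken) = 4280 kJ
Bonds formed (products):
  C–Br: 1 × 273 = 273
  C–C: 2 × 336 = 672
  C–H: 7 × 426 = 2982
  H–Br: 1 × 379 = 379
  Σ(formed) = 4306 kJ
ΔH = Σ(broken) − Σ(formed) = 4280 − 4306 = −26 kJ

ΔH ≈ −26 kJ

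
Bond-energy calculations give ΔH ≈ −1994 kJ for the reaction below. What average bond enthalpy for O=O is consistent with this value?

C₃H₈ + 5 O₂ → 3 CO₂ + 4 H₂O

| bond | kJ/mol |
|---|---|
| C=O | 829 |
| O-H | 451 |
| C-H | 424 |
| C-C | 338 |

Let D be the O=O bond energy.
Σ(broken) = 2×338 + 8×424 + 5×D = 4068 + 5D
Σ(formed) = 6×829 + 8×451 = 8582
ΔH = Σ(broken) − Σ(formed) = (4068 + 5D) − (8582) = −4514 + 5D
Setting this equal to −1994 kJ gives 5D = 2520, so D = 504 kJ/mol.

D(O=O) ≈ 504 kJ/mol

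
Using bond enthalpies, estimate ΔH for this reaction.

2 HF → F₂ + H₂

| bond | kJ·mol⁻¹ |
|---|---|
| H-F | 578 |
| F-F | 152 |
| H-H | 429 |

Bonds broken (reactants):
  H-F: 2 × 578 = 1156
  Σ(broken) = 1156 kJ
Bonds formed (products):
  F-F: 1 × 152 = 152
  H-H: 1 × 429 = 429
  Σ(formed) = 581 kJ
ΔH = Σ(broken) − Σ(formed) = 1156 − 581 = +575 kJ

ΔH ≈ +575 kJ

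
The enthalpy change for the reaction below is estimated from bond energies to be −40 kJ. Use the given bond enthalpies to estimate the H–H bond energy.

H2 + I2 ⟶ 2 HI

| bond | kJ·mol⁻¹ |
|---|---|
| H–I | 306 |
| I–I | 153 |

Let D be the H–H bond energy.
Σ(broken) = 1×D + 1×153 = 153 + D
Σ(formed) = 2×306 = 612
ΔH = Σ(broken) − Σ(formed) = (153 + D) − (612) = −459 + D
Setting this equal to −40 kJ gives D = 419 kJ/mol.

D(H–H) ≈ 419 kJ/mol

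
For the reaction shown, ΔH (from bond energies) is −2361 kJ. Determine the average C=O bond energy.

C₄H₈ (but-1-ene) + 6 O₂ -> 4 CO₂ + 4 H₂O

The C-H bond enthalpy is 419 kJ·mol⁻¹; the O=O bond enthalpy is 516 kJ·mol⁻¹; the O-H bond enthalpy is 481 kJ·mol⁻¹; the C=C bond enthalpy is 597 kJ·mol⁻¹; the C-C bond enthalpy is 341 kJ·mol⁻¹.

Let D be the C=O bond energy.
Σ(broken) = 2×341 + 8×419 + 1×597 + 6×516 = 7727
Σ(formed) = 8×D + 8×481 = 3848 + 8D
ΔH = Σ(broken) − Σ(formed) = (7727) − (3848 + 8D) = +3879 − 8D
Setting this equal to −2361 kJ gives 8D = 6240, so D = 780 kJ/mol.

D(C=O) ≈ 780 kJ/mol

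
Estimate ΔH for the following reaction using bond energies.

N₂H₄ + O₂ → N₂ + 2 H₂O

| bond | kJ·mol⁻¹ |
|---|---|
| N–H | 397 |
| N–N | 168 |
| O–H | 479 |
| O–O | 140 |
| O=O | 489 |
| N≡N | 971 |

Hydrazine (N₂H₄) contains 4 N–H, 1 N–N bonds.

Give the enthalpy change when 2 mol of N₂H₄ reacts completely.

ΔH = −1284 kJ

Bonds broken (reactants):
  N–H: 4 × 397 = 1588
  N–N: 1 × 168 = 168
  O=O: 1 × 489 = 489
  Σ(broken) = 2245 kJ
Bonds formed (products):
  N≡N: 1 × 971 = 971
  O–H: 4 × 479 = 1916
  Σ(formed) = 2887 kJ
ΔH = Σ(broken) − Σ(formed) = 2245 − 2887 = −642 kJ
For 2× the reaction as written: 2 × (−642) = −1284 kJ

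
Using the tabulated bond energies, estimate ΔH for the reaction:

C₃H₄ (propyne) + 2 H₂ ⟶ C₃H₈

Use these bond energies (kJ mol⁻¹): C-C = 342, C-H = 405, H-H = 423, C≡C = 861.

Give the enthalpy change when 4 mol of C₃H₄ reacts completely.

Bonds broken (reactants):
  C≡C: 1 × 861 = 861
  C-C: 1 × 342 = 342
  C-H: 4 × 405 = 1620
  H-H: 2 × 423 = 846
  Σ(broken) = 3669 kJ
Bonds formed (products):
  C-C: 2 × 342 = 684
  C-H: 8 × 405 = 3240
  Σ(formed) = 3924 kJ
ΔH = Σ(broken) − Σ(formed) = 3669 − 3924 = −255 kJ
For 4× the reaction as written: 4 × (−255) = −1020 kJ

ΔH = −1020 kJ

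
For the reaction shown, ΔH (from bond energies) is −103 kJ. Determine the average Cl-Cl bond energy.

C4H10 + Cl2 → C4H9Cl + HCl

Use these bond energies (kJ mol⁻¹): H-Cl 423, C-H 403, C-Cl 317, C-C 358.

D(Cl-Cl) ≈ 234 kJ/mol

Let D be the Cl-Cl bond energy.
Σ(broken) = 3×358 + 10×403 + 1×D = 5104 + D
Σ(formed) = 3×358 + 1×317 + 9×403 + 1×423 = 5441
ΔH = Σ(broken) − Σ(formed) = (5104 + D) − (5441) = −337 + D
Setting this equal to −103 kJ gives D = 234 kJ/mol.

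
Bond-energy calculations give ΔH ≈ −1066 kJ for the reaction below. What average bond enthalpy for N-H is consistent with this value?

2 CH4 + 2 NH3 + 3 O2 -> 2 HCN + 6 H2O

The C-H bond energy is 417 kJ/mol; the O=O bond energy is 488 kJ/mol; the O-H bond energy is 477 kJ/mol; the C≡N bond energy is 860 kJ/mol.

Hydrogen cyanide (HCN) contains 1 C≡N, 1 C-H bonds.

Let D be the N-H bond energy.
Σ(broken) = 8×417 + 6×D + 3×488 = 4800 + 6D
Σ(formed) = 2×860 + 2×417 + 12×477 = 8278
ΔH = Σ(broken) − Σ(formed) = (4800 + 6D) − (8278) = −3478 + 6D
Setting this equal to −1066 kJ gives 6D = 2412, so D = 402 kJ/mol.

D(N-H) ≈ 402 kJ/mol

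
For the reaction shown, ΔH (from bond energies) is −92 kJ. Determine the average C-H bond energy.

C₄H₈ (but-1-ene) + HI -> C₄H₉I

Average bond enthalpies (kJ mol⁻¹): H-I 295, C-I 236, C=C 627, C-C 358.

Let D be the C-H bond energy.
Σ(broken) = 2×358 + 8×D + 1×627 + 1×295 = 1638 + 8D
Σ(formed) = 3×358 + 9×D + 1×236 = 1310 + 9D
ΔH = Σ(broken) − Σ(formed) = (1638 + 8D) − (1310 + 9D) = +328 − D
Setting this equal to −92 kJ gives D = 420 kJ/mol.

D(C-H) ≈ 420 kJ/mol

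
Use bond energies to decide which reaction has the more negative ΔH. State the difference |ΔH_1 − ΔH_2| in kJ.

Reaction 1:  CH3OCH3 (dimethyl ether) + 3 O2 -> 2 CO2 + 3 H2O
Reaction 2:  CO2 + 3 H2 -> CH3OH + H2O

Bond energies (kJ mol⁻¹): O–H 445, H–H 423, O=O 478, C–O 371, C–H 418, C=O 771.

Reaction 1, by 921 kJ

Reaction 1:
  Bonds broken (reactants):
    C–H: 6 × 418 = 2508
    C–O: 2 × 371 = 742
    O=O: 3 × 478 = 1434
    Σ(broken) = 4684 kJ
  Bonds formed (products):
    C=O: 4 × 771 = 3084
    O–H: 6 × 445 = 2670
    Σ(formed) = 5754 kJ
  ΔH_1 = 4684 − 5754 = −1070 kJ
Reaction 2:
  Bonds broken (reactants):
    C=O: 2 × 771 = 1542
    H–H: 3 × 423 = 1269
    Σ(broken) = 2811 kJ
  Bonds formed (products):
    C–H: 3 × 418 = 1254
    C–O: 1 × 371 = 371
    O–H: 3 × 445 = 1335
    Σ(formed) = 2960 kJ
  ΔH_2 = 2811 − 2960 = −149 kJ
ΔH_1 − ΔH_2 = −921 kJ, so reaction 1 has the more negative ΔH; |ΔH_1 − ΔH_2| = 921 kJ.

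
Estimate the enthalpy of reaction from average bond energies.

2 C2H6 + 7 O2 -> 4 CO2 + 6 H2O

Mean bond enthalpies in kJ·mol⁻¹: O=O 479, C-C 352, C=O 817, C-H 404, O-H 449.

ΔH ≈ −3019 kJ

Bonds broken (reactants):
  C-C: 2 × 352 = 704
  C-H: 12 × 404 = 4848
  O=O: 7 × 479 = 3353
  Σ(broken) = 8905 kJ
Bonds formed (products):
  C=O: 8 × 817 = 6536
  O-H: 12 × 449 = 5388
  Σ(formed) = 11924 kJ
ΔH = Σ(broken) − Σ(formed) = 8905 − 11924 = −3019 kJ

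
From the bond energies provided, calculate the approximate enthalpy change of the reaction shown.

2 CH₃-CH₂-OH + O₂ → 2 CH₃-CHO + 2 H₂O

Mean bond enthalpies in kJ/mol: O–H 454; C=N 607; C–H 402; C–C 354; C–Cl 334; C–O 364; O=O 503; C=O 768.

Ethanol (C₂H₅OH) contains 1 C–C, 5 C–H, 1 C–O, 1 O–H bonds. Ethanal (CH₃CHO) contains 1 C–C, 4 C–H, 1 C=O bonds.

ΔH ≈ −409 kJ

Bonds broken (reactants):
  C–C: 2 × 354 = 708
  C–H: 10 × 402 = 4020
  C–O: 2 × 364 = 728
  O–H: 2 × 454 = 908
  O=O: 1 × 503 = 503
  Σ(broken) = 6867 kJ
Bonds formed (products):
  C–C: 2 × 354 = 708
  C–H: 8 × 402 = 3216
  C=O: 2 × 768 = 1536
  O–H: 4 × 454 = 1816
  Σ(formed) = 7276 kJ
ΔH = Σ(broken) − Σ(formed) = 6867 − 7276 = −409 kJ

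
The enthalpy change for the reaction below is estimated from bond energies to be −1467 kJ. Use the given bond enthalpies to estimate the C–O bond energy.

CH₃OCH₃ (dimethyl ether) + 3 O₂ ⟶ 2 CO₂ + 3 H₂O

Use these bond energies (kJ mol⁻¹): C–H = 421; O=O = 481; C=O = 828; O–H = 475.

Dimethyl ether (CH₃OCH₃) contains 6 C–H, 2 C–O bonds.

Let D be the C–O bond energy.
Σ(broken) = 6×421 + 2×D + 3×481 = 3969 + 2D
Σ(formed) = 4×828 + 6×475 = 6162
ΔH = Σ(broken) − Σ(formed) = (3969 + 2D) − (6162) = −2193 + 2D
Setting this equal to −1467 kJ gives 2D = 726, so D = 363 kJ/mol.

D(C–O) ≈ 363 kJ/mol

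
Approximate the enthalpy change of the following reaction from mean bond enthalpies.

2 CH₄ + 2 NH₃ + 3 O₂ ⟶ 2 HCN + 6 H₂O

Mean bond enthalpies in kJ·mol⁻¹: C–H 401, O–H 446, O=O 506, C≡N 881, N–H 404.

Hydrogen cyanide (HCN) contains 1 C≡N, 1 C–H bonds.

ΔH ≈ −766 kJ

Bonds broken (reactants):
  C–H: 8 × 401 = 3208
  N–H: 6 × 404 = 2424
  O=O: 3 × 506 = 1518
  Σ(broken) = 7150 kJ
Bonds formed (products):
  C≡N: 2 × 881 = 1762
  C–H: 2 × 401 = 802
  O–H: 12 × 446 = 5352
  Σ(formed) = 7916 kJ
ΔH = Σ(broken) − Σ(formed) = 7150 − 7916 = −766 kJ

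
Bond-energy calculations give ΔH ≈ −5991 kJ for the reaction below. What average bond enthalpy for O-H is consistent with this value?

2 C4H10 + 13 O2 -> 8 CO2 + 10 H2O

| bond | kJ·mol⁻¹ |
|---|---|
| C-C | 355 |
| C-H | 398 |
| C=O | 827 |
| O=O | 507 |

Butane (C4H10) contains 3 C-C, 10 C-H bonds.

D(O-H) ≈ 472 kJ/mol

Let D be the O-H bond energy.
Σ(broken) = 6×355 + 20×398 + 13×507 = 16681
Σ(formed) = 16×827 + 20×D = 13232 + 20D
ΔH = Σ(broken) − Σ(formed) = (16681) − (13232 + 20D) = +3449 − 20D
Setting this equal to −5991 kJ gives 20D = 9440, so D = 472 kJ/mol.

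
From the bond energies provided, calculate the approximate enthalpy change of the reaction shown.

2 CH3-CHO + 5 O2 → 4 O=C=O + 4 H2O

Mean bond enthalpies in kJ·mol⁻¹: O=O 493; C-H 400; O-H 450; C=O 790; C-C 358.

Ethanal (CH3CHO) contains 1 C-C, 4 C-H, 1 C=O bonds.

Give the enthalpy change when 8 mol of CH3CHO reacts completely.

Bonds broken (reactants):
  C-C: 2 × 358 = 716
  C-H: 8 × 400 = 3200
  C=O: 2 × 790 = 1580
  O=O: 5 × 493 = 2465
  Σ(broken) = 7961 kJ
Bonds formed (products):
  C=O: 8 × 790 = 6320
  O-H: 8 × 450 = 3600
  Σ(formed) = 9920 kJ
ΔH = Σ(broken) − Σ(formed) = 7961 − 9920 = −1959 kJ
For 4× the reaction as written: 4 × (−1959) = −7836 kJ

ΔH = −7836 kJ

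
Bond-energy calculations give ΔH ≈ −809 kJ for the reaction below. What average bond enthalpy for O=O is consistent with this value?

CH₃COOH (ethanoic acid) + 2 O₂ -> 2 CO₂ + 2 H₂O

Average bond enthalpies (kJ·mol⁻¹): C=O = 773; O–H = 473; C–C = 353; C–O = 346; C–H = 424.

Let D be the O=O bond energy.
Σ(broken) = 1×353 + 3×424 + 1×346 + 1×773 + 1×473 + 2×D = 3217 + 2D
Σ(formed) = 4×773 + 4×473 = 4984
ΔH = Σ(broken) − Σ(formed) = (3217 + 2D) − (4984) = −1767 + 2D
Setting this equal to −809 kJ gives 2D = 958, so D = 479 kJ/mol.

D(O=O) ≈ 479 kJ/mol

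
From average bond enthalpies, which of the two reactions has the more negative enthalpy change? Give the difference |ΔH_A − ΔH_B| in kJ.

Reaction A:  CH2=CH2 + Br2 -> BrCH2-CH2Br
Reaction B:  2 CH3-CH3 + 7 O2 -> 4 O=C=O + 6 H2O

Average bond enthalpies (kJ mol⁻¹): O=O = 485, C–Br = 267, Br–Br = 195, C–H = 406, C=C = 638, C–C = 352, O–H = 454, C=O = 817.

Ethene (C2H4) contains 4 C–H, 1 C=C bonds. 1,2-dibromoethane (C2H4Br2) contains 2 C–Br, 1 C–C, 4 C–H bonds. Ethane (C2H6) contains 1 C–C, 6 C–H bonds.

Reaction B, by 2960 kJ

Reaction A:
  Bonds broken (reactants):
    Br–Br: 1 × 195 = 195
    C–H: 4 × 406 = 1624
    C=C: 1 × 638 = 638
    Σ(broken) = 2457 kJ
  Bonds formed (products):
    C–Br: 2 × 267 = 534
    C–C: 1 × 352 = 352
    C–H: 4 × 406 = 1624
    Σ(formed) = 2510 kJ
  ΔH_A = 2457 − 2510 = −53 kJ
Reaction B:
  Bonds broken (reactants):
    C–C: 2 × 352 = 704
    C–H: 12 × 406 = 4872
    O=O: 7 × 485 = 3395
    Σ(broken) = 8971 kJ
  Bonds formed (products):
    C=O: 8 × 817 = 6536
    O–H: 12 × 454 = 5448
    Σ(formed) = 11984 kJ
  ΔH_B = 8971 − 11984 = −3013 kJ
ΔH_A − ΔH_B = +2960 kJ, so reaction B has the more negative ΔH; |ΔH_A − ΔH_B| = 2960 kJ.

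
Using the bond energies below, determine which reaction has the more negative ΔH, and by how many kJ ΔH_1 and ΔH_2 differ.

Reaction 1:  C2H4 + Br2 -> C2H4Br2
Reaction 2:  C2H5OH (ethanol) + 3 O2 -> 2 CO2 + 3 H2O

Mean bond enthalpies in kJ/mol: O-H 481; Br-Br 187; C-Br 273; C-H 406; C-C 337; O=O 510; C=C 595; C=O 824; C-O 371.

Reaction 1:
  Bonds broken (reactants):
    Br-Br: 1 × 187 = 187
    C-H: 4 × 406 = 1624
    C=C: 1 × 595 = 595
    Σ(broken) = 2406 kJ
  Bonds formed (products):
    C-Br: 2 × 273 = 546
    C-C: 1 × 337 = 337
    C-H: 4 × 406 = 1624
    Σ(formed) = 2507 kJ
  ΔH_1 = 2406 − 2507 = −101 kJ
Reaction 2:
  Bonds broken (reactants):
    C-C: 1 × 337 = 337
    C-H: 5 × 406 = 2030
    C-O: 1 × 371 = 371
    O-H: 1 × 481 = 481
    O=O: 3 × 510 = 1530
    Σ(broken) = 4749 kJ
  Bonds formed (products):
    C=O: 4 × 824 = 3296
    O-H: 6 × 481 = 2886
    Σ(formed) = 6182 kJ
  ΔH_2 = 4749 − 6182 = −1433 kJ
ΔH_1 − ΔH_2 = +1332 kJ, so reaction 2 has the more negative ΔH; |ΔH_1 − ΔH_2| = 1332 kJ.

Reaction 2, by 1332 kJ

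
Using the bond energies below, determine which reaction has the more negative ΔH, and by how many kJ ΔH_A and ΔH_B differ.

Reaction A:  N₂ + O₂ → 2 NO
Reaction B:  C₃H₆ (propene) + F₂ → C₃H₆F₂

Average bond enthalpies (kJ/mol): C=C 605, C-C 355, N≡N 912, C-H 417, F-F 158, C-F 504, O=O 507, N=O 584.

Reaction A:
  Bonds broken (reactants):
    N≡N: 1 × 912 = 912
    O=O: 1 × 507 = 507
    Σ(broken) = 1419 kJ
  Bonds formed (products):
    N=O: 2 × 584 = 1168
    Σ(formed) = 1168 kJ
  ΔH_A = 1419 − 1168 = +251 kJ
Reaction B:
  Bonds broken (reactants):
    C-C: 1 × 355 = 355
    C-H: 6 × 417 = 2502
    C=C: 1 × 605 = 605
    F-F: 1 × 158 = 158
    Σ(broken) = 3620 kJ
  Bonds formed (products):
    C-C: 2 × 355 = 710
    C-F: 2 × 504 = 1008
    C-H: 6 × 417 = 2502
    Σ(formed) = 4220 kJ
  ΔH_B = 3620 − 4220 = −600 kJ
ΔH_A − ΔH_B = +851 kJ, so reaction B has the more negative ΔH; |ΔH_A − ΔH_B| = 851 kJ.

Reaction B, by 851 kJ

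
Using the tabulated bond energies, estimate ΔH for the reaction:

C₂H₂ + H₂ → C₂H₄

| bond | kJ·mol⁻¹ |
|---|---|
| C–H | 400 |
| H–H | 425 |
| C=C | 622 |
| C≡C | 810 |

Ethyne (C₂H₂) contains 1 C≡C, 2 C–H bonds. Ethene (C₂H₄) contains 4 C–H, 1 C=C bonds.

ΔH ≈ −187 kJ

Bonds broken (reactants):
  C≡C: 1 × 810 = 810
  C–H: 2 × 400 = 800
  H–H: 1 × 425 = 425
  Σ(broken) = 2035 kJ
Bonds formed (products):
  C–H: 4 × 400 = 1600
  C=C: 1 × 622 = 622
  Σ(formed) = 2222 kJ
ΔH = Σ(broken) − Σ(formed) = 2035 − 2222 = −187 kJ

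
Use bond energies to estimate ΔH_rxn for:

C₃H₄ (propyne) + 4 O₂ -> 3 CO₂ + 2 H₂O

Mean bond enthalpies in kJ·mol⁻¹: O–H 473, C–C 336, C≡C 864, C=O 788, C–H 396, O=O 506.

Bonds broken (reactants):
  C≡C: 1 × 864 = 864
  C–C: 1 × 336 = 336
  C–H: 4 × 396 = 1584
  O=O: 4 × 506 = 2024
  Σ(broken) = 4808 kJ
Bonds formed (products):
  C=O: 6 × 788 = 4728
  O–H: 4 × 473 = 1892
  Σ(formed) = 6620 kJ
ΔH = Σ(broken) − Σ(formed) = 4808 − 6620 = −1812 kJ

ΔH ≈ −1812 kJ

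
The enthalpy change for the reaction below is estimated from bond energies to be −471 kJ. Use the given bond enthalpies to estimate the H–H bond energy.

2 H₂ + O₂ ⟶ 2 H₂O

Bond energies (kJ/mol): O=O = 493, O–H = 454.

D(H–H) ≈ 426 kJ/mol

Let D be the H–H bond energy.
Σ(broken) = 2×D + 1×493 = 493 + 2D
Σ(formed) = 4×454 = 1816
ΔH = Σ(broken) − Σ(formed) = (493 + 2D) − (1816) = −1323 + 2D
Setting this equal to −471 kJ gives 2D = 852, so D = 426 kJ/mol.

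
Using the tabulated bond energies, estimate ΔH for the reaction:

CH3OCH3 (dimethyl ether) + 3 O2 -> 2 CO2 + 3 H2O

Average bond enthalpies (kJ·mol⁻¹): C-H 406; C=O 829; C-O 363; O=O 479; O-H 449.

ΔH ≈ −1411 kJ

Bonds broken (reactants):
  C-H: 6 × 406 = 2436
  C-O: 2 × 363 = 726
  O=O: 3 × 479 = 1437
  Σ(broken) = 4599 kJ
Bonds formed (products):
  C=O: 4 × 829 = 3316
  O-H: 6 × 449 = 2694
  Σ(formed) = 6010 kJ
ΔH = Σ(broken) − Σ(formed) = 4599 − 6010 = −1411 kJ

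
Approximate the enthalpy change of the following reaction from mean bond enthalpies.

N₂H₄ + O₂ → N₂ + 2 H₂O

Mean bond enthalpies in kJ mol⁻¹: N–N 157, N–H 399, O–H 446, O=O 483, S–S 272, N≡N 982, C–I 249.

Bonds broken (reactants):
  N–H: 4 × 399 = 1596
  N–N: 1 × 157 = 157
  O=O: 1 × 483 = 483
  Σ(broken) = 2236 kJ
Bonds formed (products):
  N≡N: 1 × 982 = 982
  O–H: 4 × 446 = 1784
  Σ(formed) = 2766 kJ
ΔH = Σ(broken) − Σ(formed) = 2236 − 2766 = −530 kJ

ΔH ≈ −530 kJ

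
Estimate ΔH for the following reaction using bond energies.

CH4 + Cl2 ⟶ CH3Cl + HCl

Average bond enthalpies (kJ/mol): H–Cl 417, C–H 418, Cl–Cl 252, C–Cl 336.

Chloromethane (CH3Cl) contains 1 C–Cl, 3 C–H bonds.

Bonds broken (reactants):
  C–H: 4 × 418 = 1672
  Cl–Cl: 1 × 252 = 252
  Σ(broken) = 1924 kJ
Bonds formed (products):
  C–Cl: 1 × 336 = 336
  C–H: 3 × 418 = 1254
  H–Cl: 1 × 417 = 417
  Σ(formed) = 2007 kJ
ΔH = Σ(broken) − Σ(formed) = 1924 − 2007 = −83 kJ

ΔH ≈ −83 kJ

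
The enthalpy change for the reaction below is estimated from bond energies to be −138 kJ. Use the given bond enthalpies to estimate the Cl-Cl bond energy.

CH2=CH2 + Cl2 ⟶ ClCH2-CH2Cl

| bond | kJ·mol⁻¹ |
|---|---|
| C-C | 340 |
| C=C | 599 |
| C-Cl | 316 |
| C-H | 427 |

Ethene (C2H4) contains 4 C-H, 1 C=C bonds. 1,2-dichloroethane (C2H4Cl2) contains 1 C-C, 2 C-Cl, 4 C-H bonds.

Let D be the Cl-Cl bond energy.
Σ(broken) = 4×427 + 1×599 + 1×D = 2307 + D
Σ(formed) = 1×340 + 2×316 + 4×427 = 2680
ΔH = Σ(broken) − Σ(formed) = (2307 + D) − (2680) = −373 + D
Setting this equal to −138 kJ gives D = 235 kJ/mol.

D(Cl-Cl) ≈ 235 kJ/mol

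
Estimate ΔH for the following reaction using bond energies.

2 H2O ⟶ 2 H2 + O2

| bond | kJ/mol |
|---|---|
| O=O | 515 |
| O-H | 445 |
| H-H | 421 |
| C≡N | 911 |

ΔH ≈ +423 kJ

Bonds broken (reactants):
  O-H: 4 × 445 = 1780
  Σ(broken) = 1780 kJ
Bonds formed (products):
  H-H: 2 × 421 = 842
  O=O: 1 × 515 = 515
  Σ(formed) = 1357 kJ
ΔH = Σ(broken) − Σ(formed) = 1780 − 1357 = +423 kJ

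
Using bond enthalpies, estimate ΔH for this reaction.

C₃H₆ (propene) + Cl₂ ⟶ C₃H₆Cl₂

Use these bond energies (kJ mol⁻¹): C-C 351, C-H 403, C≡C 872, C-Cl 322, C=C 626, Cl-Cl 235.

Bonds broken (reactants):
  C-C: 1 × 351 = 351
  C-H: 6 × 403 = 2418
  C=C: 1 × 626 = 626
  Cl-Cl: 1 × 235 = 235
  Σ(broken) = 3630 kJ
Bonds formed (products):
  C-C: 2 × 351 = 702
  C-Cl: 2 × 322 = 644
  C-H: 6 × 403 = 2418
  Σ(formed) = 3764 kJ
ΔH = Σ(broken) − Σ(formed) = 3630 − 3764 = −134 kJ

ΔH ≈ −134 kJ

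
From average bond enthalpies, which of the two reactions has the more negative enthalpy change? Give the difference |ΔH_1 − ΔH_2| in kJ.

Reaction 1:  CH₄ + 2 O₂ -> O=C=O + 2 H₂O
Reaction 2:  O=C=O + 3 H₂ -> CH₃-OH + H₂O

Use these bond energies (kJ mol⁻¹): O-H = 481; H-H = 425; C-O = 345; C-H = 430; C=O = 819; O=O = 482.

Reaction 1, by 713 kJ

Reaction 1:
  Bonds broken (reactants):
    C-H: 4 × 430 = 1720
    O=O: 2 × 482 = 964
    Σ(broken) = 2684 kJ
  Bonds formed (products):
    C=O: 2 × 819 = 1638
    O-H: 4 × 481 = 1924
    Σ(formed) = 3562 kJ
  ΔH_1 = 2684 − 3562 = −878 kJ
Reaction 2:
  Bonds broken (reactants):
    C=O: 2 × 819 = 1638
    H-H: 3 × 425 = 1275
    Σ(broken) = 2913 kJ
  Bonds formed (products):
    C-H: 3 × 430 = 1290
    C-O: 1 × 345 = 345
    O-H: 3 × 481 = 1443
    Σ(formed) = 3078 kJ
  ΔH_2 = 2913 − 3078 = −165 kJ
ΔH_1 − ΔH_2 = −713 kJ, so reaction 1 has the more negative ΔH; |ΔH_1 − ΔH_2| = 713 kJ.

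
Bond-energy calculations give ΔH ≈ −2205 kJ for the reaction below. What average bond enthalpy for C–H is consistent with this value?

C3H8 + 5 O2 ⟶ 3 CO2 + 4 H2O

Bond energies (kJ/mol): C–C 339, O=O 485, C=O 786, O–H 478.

D(C–H) ≈ 404 kJ/mol

Let D be the C–H bond energy.
Σ(broken) = 2×339 + 8×D + 5×485 = 3103 + 8D
Σ(formed) = 6×786 + 8×478 = 8540
ΔH = Σ(broken) − Σ(formed) = (3103 + 8D) − (8540) = −5437 + 8D
Setting this equal to −2205 kJ gives 8D = 3232, so D = 404 kJ/mol.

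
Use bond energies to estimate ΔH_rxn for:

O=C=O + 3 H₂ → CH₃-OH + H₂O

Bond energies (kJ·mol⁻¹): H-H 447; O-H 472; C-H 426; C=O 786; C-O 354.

Bonds broken (reactants):
  C=O: 2 × 786 = 1572
  H-H: 3 × 447 = 1341
  Σ(broken) = 2913 kJ
Bonds formed (products):
  C-H: 3 × 426 = 1278
  C-O: 1 × 354 = 354
  O-H: 3 × 472 = 1416
  Σ(formed) = 3048 kJ
ΔH = Σ(broken) − Σ(formed) = 2913 − 3048 = −135 kJ

ΔH ≈ −135 kJ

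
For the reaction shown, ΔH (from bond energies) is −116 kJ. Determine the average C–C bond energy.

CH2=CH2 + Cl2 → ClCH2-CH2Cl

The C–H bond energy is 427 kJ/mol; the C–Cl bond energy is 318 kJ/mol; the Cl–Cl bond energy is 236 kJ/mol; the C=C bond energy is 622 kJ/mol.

D(C–C) ≈ 338 kJ/mol

Let D be the C–C bond energy.
Σ(broken) = 4×427 + 1×622 + 1×236 = 2566
Σ(formed) = 1×D + 2×318 + 4×427 = 2344 + D
ΔH = Σ(broken) − Σ(formed) = (2566) − (2344 + D) = +222 − D
Setting this equal to −116 kJ gives D = 338 kJ/mol.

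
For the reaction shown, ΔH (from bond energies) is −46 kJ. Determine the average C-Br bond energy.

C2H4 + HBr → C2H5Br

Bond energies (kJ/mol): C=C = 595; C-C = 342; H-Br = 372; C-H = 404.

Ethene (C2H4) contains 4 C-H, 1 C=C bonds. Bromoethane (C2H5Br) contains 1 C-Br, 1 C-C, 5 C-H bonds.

D(C-Br) ≈ 267 kJ/mol

Let D be the C-Br bond energy.
Σ(broken) = 4×404 + 1×595 + 1×372 = 2583
Σ(formed) = 1×D + 1×342 + 5×404 = 2362 + D
ΔH = Σ(broken) − Σ(formed) = (2583) − (2362 + D) = +221 − D
Setting this equal to −46 kJ gives D = 267 kJ/mol.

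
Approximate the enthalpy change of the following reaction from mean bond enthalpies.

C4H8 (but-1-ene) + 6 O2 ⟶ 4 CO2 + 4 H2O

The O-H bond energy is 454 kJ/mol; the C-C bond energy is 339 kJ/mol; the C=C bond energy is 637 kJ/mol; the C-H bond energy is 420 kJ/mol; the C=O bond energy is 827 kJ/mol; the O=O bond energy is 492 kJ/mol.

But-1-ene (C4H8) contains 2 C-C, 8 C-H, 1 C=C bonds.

Bonds broken (reactants):
  C-C: 2 × 339 = 678
  C-H: 8 × 420 = 3360
  C=C: 1 × 637 = 637
  O=O: 6 × 492 = 2952
  Σ(broken) = 7627 kJ
Bonds formed (products):
  C=O: 8 × 827 = 6616
  O-H: 8 × 454 = 3632
  Σ(formed) = 10248 kJ
ΔH = Σ(broken) − Σ(formed) = 7627 − 10248 = −2621 kJ

ΔH ≈ −2621 kJ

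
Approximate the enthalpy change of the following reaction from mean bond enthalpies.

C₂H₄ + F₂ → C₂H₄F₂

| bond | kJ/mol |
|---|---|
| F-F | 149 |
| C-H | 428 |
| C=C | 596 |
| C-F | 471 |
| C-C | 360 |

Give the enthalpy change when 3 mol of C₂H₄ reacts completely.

Bonds broken (reactants):
  C-H: 4 × 428 = 1712
  C=C: 1 × 596 = 596
  F-F: 1 × 149 = 149
  Σ(broken) = 2457 kJ
Bonds formed (products):
  C-C: 1 × 360 = 360
  C-F: 2 × 471 = 942
  C-H: 4 × 428 = 1712
  Σ(formed) = 3014 kJ
ΔH = Σ(broken) − Σ(formed) = 2457 − 3014 = −557 kJ
For 3× the reaction as written: 3 × (−557) = −1671 kJ

ΔH = −1671 kJ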